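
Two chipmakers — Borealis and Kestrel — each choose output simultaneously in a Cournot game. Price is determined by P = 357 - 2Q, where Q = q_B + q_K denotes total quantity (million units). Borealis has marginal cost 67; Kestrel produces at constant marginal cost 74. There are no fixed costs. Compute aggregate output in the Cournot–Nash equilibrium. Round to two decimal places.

95.50

Borealis's profit: π_B = (357 - 2Q)q_B - (67q_B). Setting ∂π_B/∂q_B = 0: 290 - 4q_B - 2(q_K) = 0.
Kestrel's first-order condition: 283 - 4q_K - 2(q_B) = 0.
So q_B = (290 - 2q_K)/4 and q_K = (283 - 2q_B)/4.
Solving the pair: q_B = 99/2, q_K = 46.
Total output Q = 99/2 + 46 = 191/2.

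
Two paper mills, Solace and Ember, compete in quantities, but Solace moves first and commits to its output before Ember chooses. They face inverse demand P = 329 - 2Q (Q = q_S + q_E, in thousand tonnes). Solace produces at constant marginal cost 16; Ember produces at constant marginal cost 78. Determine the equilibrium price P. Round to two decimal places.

Solve by backward induction. Given q_S, the follower Ember maximises π_E = (329 - 2q_S - 2q_E)q_E - 78q_E.
Follower FOC: 251 - 2q_S - 4q_E = 0, so q_E(q_S) = (251 - 2q_S)/4.
Solace substitutes q_E(q_S) into its own profit: π_S = q_S(329 - 2q_S - (251 - 2q_S)/2) - 16q_S = (407/2 - q_S)q_S - 16q_S.
Leader FOC: 375/2 - 2q_S = 0, so q_S = 375/4.
Then q_E = (251 - 2·(375/4))/4 = 127/8.
Total output Q = 877/8, so price P = 329 - 2·(877/8) = 439/4.

109.75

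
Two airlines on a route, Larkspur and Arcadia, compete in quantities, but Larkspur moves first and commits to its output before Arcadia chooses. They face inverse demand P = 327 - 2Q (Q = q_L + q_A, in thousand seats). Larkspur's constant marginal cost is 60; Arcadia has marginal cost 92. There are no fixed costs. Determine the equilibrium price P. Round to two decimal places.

134.75

The follower Arcadia best-responds to any q_L: π_A = (327 - 2Q)q_A - 92q_A.
∂π_A/∂q_A = 235 - 2q_L - 4q_A = 0 gives the reaction function q_A = (235 - 2q_L)/4.
The leader anticipates this reaction. Substituting into P = 327 - 2Q gives P = 419/2 - q_L, so π_L = (419/2 - q_L)q_L - 60q_L.
Leader FOC: 299/2 - 2q_L = 0, so q_L = 299/4.
Then q_A = (235 - 2·(299/4))/4 = 171/8.
Total output Q = 769/8, so price P = 327 - 2·(769/8) = 539/4.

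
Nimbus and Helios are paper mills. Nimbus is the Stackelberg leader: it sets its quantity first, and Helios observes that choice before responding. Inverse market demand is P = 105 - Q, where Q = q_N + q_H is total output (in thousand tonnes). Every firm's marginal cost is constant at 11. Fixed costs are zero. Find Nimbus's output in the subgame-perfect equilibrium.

The follower Helios best-responds to any q_N: π_H = (105 - Q)q_H - 11q_H.
Follower FOC: 94 - q_N - 2q_H = 0, so q_H(q_N) = (94 - q_N)/2.
Nimbus substitutes q_H(q_N) into its own profit: π_N = q_N(105 - q_N - (94 - q_N)/2) - 11q_N = (58 - (1/2)q_N)q_N - 11q_N.
Maximising: ∂π_N/∂q_N = 47 - q_N = 0, giving q_N = 47.
Then q_H = (94 - 47)/2 = 47/2.

47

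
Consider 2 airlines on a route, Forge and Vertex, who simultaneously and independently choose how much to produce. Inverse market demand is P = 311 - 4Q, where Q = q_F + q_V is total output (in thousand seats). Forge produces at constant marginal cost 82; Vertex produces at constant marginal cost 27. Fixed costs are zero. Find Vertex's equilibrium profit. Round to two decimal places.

Forge's profit: π_F = (311 - 4Q)q_F - (82q_F). Setting ∂π_F/∂q_F = 0: 229 - 8q_F - 4(q_V) = 0.
Vertex's first-order condition: 284 - 8q_V - 4(q_F) = 0.
Rearranging gives the reaction functions q_F = (229 - 4q_V)/8 and q_V = (284 - 4q_F)/8.
Substituting one into the other gives q_F = 29/2 and q_V = 113/4.
Price P = 311 - 4·(171/4) = 140.
Vertex's profit: (140 - 27)·(113/4) = 3192.2500.

3192.25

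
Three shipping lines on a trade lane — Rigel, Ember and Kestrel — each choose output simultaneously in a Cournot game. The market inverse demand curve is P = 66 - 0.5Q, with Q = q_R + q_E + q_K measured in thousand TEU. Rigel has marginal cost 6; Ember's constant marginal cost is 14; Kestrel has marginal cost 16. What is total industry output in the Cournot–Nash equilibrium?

Rigel's profit: π_R = (66 - 0.5Q)q_R - (6q_R). Setting ∂π_R/∂q_R = 0: 60 - q_R - (1/2)(q_E + q_K) = 0.
Ember's first-order condition: 52 - q_E - (1/2)(q_R + q_K) = 0.
Kestrel's profit: π_K = (66 - 0.5Q)q_K - (16q_K). Setting ∂π_K/∂q_K = 0: 50 - q_K - (1/2)(q_R + q_E) = 0.
Summing all 3 equations gives 162 − 2Q = 0, hence Q = 81.
Back-substituting: q_R = (60 − 81/2)/(1/2) = 39, q_E = (52 − 81/2)/(1/2) = 23, q_K = (50 − 81/2)/(1/2) = 19.
Total output Q = 39 + 23 + 19 = 81.

81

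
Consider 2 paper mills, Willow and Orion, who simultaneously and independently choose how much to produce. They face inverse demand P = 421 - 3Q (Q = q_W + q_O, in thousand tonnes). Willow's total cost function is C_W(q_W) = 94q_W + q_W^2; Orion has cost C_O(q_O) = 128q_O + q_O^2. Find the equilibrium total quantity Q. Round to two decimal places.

56.36

Willow's profit: π_W = (421 - 3Q)q_W - (94q_W + q_W²). Setting ∂π_W/∂q_W = 0: 327 - 8q_W - 3(q_O) = 0.
Orion's profit: π_O = (421 - 3Q)q_O - (128q_O + q_O²). Setting ∂π_O/∂q_O = 0: 293 - 8q_O - 3(q_W) = 0.
So q_W = (327 - 3q_O)/8 and q_O = (293 - 3q_W)/8.
Solving the pair: q_W = 1737/55, q_O = 1363/55.
Total output Q = 1737/55 + 1363/55 = 620/11.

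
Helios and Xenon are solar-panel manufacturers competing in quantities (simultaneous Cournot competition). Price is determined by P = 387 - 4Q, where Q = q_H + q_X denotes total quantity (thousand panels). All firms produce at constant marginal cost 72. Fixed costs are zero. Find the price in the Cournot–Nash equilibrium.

A representative firm's profit is π_i = q_i(387 - 4Q) - 72q_i.
First-order condition (treating rivals' output as given): 315 - 8q_i - 4q_j = 0.
By symmetry each firm produces the same amount; substituting q_j = q_i yields q_i = 315/12 = 105/4.
Total output Q = 105/2, so price P = 387 - 4·(105/2) = 177.

177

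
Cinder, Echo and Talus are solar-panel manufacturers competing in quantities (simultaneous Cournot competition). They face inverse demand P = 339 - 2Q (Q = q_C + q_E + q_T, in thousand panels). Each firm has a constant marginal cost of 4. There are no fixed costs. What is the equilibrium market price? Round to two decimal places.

87.75

A representative firm's profit is π_i = q_i(339 - 2Q) - 4q_i.
First-order condition (treating rivals' output as given): 335 - 4q_i - 2·Σ_{j≠i} q_j = 0.
By symmetry each firm produces the same amount; substituting Σ_{j≠i} q_j = 2q_i yields q_i = 335/8.
Total output Q = 1005/8, so price P = 339 - 2·(1005/8) = 351/4.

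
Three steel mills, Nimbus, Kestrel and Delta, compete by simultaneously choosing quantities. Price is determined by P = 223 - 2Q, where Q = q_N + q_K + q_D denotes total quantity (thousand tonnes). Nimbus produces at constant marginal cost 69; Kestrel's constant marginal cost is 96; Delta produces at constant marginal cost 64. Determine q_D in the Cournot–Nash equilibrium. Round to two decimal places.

Nimbus's profit: π_N = (223 - 2Q)q_N - (69q_N). Setting ∂π_N/∂q_N = 0: 154 - 4q_N - 2(q_K + q_D) = 0.
Kestrel's first-order condition: 127 - 4q_K - 2(q_N + q_D) = 0.
Delta's profit: π_D = (223 - 2Q)q_D - (64q_D). Setting ∂π_D/∂q_D = 0: 159 - 4q_D - 2(q_N + q_K) = 0.
Adding the 3 first-order conditions: 440 − 8Q = 0, so Q = 55.
Back-substituting: q_N = (154 − 110)/2 = 22, q_K = (127 − 110)/2 = 17/2, q_D = (159 − 110)/2 = 49/2.

24.50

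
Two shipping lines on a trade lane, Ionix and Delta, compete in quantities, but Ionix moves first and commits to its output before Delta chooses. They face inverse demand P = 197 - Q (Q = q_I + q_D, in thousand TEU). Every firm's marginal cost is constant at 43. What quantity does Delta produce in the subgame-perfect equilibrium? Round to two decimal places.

38.50

Solve by backward induction. Given q_I, the follower Delta maximises π_D = (197 - q_I - q_D)q_D - 43q_D.
Follower FOC: 154 - q_I - 2q_D = 0, so q_D(q_I) = (154 - q_I)/2.
The leader anticipates this reaction. Substituting into P = 197 - Q gives P = 120 - (1/2)q_I, so π_I = (120 - (1/2)q_I)q_I - 43q_I.
Leader FOC: 77 - q_I = 0, so q_I = 77.
Then q_D = (154 - 77)/2 = 77/2.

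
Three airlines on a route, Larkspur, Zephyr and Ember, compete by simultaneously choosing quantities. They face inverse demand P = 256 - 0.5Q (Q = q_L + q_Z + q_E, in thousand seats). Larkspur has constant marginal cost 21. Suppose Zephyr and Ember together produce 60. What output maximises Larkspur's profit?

With rivals' combined output fixed at 60, Larkspur's profit is π_L = (256 - (1/2)·60 - (1/2)q_L)q_L - (21q_L) = (226 - (1/2)q_L)q_L - (21q_L).
∂π_L/∂q_L = 205 - q_L = 0, so q_L = 205.

205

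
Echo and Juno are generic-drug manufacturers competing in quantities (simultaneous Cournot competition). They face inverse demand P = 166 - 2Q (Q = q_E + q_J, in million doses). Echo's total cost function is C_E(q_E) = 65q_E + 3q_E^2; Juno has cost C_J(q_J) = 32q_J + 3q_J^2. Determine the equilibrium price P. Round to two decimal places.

126.83

Echo's profit: π_E = (166 - 2Q)q_E - (65q_E + 3q_E²). Setting ∂π_E/∂q_E = 0: 101 - 10q_E - 2(q_J) = 0.
Juno's profit: π_J = (166 - 2Q)q_J - (32q_J + 3q_J²). Setting ∂π_J/∂q_J = 0: 134 - 10q_J - 2(q_E) = 0.
Rearranging gives the reaction functions q_E = (101 - 2q_J)/10 and q_J = (134 - 2q_E)/10.
Solving the pair: q_E = 371/48, q_J = 569/48.
Total output Q = 235/12, so price P = 166 - 2·(235/12) = 761/6.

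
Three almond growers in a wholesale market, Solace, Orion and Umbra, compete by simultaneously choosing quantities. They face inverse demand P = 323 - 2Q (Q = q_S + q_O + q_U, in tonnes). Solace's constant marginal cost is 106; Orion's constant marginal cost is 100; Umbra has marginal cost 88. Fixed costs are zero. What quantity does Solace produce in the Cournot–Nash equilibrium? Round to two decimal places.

24.13

Solace's profit: π_S = (323 - 2Q)q_S - (106q_S). Setting ∂π_S/∂q_S = 0: 217 - 4q_S - 2(q_O + q_U) = 0.
Orion's profit: π_O = (323 - 2Q)q_O - (100q_O). Setting ∂π_O/∂q_O = 0: 223 - 4q_O - 2(q_S + q_U) = 0.
Umbra's profit: π_U = (323 - 2Q)q_U - (88q_U). Setting ∂π_U/∂q_U = 0: 235 - 4q_U - 2(q_S + q_O) = 0.
Adding the 3 conditions: 675 − 4Q − 4Q = 0, i.e. Q = 675/8.
Back-substituting: q_S = (217 − 675/4)/2 = 193/8, q_O = (223 − 675/4)/2 = 217/8, q_U = (235 − 675/4)/2 = 265/8.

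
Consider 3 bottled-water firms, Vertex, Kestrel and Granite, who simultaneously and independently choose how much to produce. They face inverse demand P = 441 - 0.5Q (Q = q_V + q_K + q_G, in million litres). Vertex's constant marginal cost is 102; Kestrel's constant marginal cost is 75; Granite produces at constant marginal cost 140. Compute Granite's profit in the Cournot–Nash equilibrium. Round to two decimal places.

Vertex's profit: π_V = (441 - 0.5Q)q_V - (102q_V). Setting ∂π_V/∂q_V = 0: 339 - q_V - (1/2)(q_K + q_G) = 0.
Kestrel's first-order condition: 366 - q_K - (1/2)(q_V + q_G) = 0.
Granite's first-order condition: 301 - q_G - (1/2)(q_V + q_K) = 0.
Adding the 3 conditions: 1006 − Q − Q = 0, i.e. Q = 503.
Back-substituting: q_V = (339 − 503/2)/(1/2) = 175, q_K = (366 − 503/2)/(1/2) = 229, q_G = (301 − 503/2)/(1/2) = 99.
Price P = 441 - (1/2)·503 = 379/2.
Granite's profit: (379/2 - 140)·99 = 4900.5000.

4900.50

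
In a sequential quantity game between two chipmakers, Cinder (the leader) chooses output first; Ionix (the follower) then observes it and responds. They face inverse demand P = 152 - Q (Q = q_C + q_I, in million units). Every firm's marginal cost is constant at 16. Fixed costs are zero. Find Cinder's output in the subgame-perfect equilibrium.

The follower Ionix best-responds to any q_C: π_I = (152 - Q)q_I - 16q_I.
∂π_I/∂q_I = 136 - q_C - 2q_I = 0 gives the reaction function q_I = (136 - q_C)/2.
The leader anticipates this reaction. Substituting into P = 152 - Q gives P = 84 - (1/2)q_C, so π_C = (84 - (1/2)q_C)q_C - 16q_C.
Leader FOC: 68 - q_C = 0, so q_C = 68.
Then q_I = (136 - 68)/2 = 34.

68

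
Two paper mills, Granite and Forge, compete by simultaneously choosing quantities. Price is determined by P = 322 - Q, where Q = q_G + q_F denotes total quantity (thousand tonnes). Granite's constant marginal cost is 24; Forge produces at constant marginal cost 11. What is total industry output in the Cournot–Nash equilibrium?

Granite's profit: π_G = (322 - Q)q_G - (24q_G). Setting ∂π_G/∂q_G = 0: 298 - 2q_G - (q_F) = 0.
Forge's first-order condition: 311 - 2q_F - (q_G) = 0.
Rearranging gives the reaction functions q_G = (298 - q_F)/2 and q_F = (311 - q_G)/2.
Solving the pair: q_G = 95, q_F = 108.
Total output Q = 95 + 108 = 203.

203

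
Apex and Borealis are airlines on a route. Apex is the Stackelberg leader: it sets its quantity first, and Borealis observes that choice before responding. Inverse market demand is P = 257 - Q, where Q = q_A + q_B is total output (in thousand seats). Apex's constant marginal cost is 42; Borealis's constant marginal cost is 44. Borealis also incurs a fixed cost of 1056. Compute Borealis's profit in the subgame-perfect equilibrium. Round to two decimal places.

1674.06

The follower Borealis best-responds to any q_A: π_B = (257 - Q)q_B - 44q_B.
∂π_B/∂q_B = 213 - q_A - 2q_B = 0 gives the reaction function q_B = (213 - q_A)/2.
Apex substitutes q_B(q_A) into its own profit: π_A = q_A(257 - q_A - (213 - q_A)/2) - 42q_A = (301/2 - (1/2)q_A)q_A - 42q_A.
The leader's first-order condition 217/2 - q_A = 0 yields q_A = 217/2.
Then q_B = (213 - 217/2)/2 = 209/4.
Price P = 257 - 643/4 = 385/4.
Borealis's profit: (385/4 - 44)·(209/4) - 1056 = 1674.0625.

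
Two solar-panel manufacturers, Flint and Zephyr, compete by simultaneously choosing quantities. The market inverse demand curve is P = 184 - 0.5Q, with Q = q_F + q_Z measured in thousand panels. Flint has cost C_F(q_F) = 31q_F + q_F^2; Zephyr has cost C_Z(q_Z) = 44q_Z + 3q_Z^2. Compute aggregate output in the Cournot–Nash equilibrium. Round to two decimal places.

Flint's profit: π_F = (184 - 0.5Q)q_F - (31q_F + q_F²). Setting ∂π_F/∂q_F = 0: 153 - 3q_F - (1/2)(q_Z) = 0.
Zephyr's profit: π_Z = (184 - 0.5Q)q_Z - (44q_Z + 3q_Z²). Setting ∂π_Z/∂q_Z = 0: 140 - 7q_Z - (1/2)(q_F) = 0.
Rearranging gives the reaction functions q_F = (153 - (1/2)q_Z)/3 and q_Z = (140 - (1/2)q_F)/7.
Solving the pair: q_F = 48.2410, q_Z = 1374/83.
Total output Q = 48.2410 + 1374/83 = 64.7952.

64.80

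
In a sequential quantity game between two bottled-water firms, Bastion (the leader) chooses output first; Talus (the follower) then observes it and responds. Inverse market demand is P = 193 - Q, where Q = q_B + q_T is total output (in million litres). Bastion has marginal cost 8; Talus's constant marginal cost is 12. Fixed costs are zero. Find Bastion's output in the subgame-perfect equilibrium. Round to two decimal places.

Solve by backward induction. Given q_B, the follower Talus maximises π_T = (193 - q_B - q_T)q_T - 12q_T.
∂π_T/∂q_T = 181 - q_B - 2q_T = 0 gives the reaction function q_T = (181 - q_B)/2.
The leader anticipates this reaction. Substituting into P = 193 - Q gives P = 205/2 - (1/2)q_B, so π_B = (205/2 - (1/2)q_B)q_B - 8q_B.
Leader FOC: 189/2 - q_B = 0, so q_B = 189/2.
Then q_T = (181 - 189/2)/2 = 173/4.

94.50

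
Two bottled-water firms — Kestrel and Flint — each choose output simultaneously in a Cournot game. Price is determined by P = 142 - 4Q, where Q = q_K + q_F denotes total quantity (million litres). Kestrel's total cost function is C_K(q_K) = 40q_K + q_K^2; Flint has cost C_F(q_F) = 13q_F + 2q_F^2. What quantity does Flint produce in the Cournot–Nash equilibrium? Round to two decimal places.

8.48

Kestrel's profit: π_K = (142 - 4Q)q_K - (40q_K + q_K²). Setting ∂π_K/∂q_K = 0: 102 - 10q_K - 4(q_F) = 0.
Flint's first-order condition: 129 - 12q_F - 4(q_K) = 0.
Best responses: q_K = (102 - 4q_F)/10, q_F = (129 - 4q_K)/12.
Substituting one into the other gives q_K = 177/26 and q_F = 441/52.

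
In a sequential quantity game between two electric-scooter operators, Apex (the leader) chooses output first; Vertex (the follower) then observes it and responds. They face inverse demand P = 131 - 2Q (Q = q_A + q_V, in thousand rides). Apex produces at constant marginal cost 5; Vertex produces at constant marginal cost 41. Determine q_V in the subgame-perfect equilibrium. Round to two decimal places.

Solve by backward induction. Given q_A, the follower Vertex maximises π_V = (131 - 2q_A - 2q_V)q_V - 41q_V.
Follower FOC: 90 - 2q_A - 4q_V = 0, so q_V(q_A) = (90 - 2q_A)/4.
The leader anticipates this reaction. Substituting into P = 131 - 2Q gives P = 86 - q_A, so π_A = (86 - q_A)q_A - 5q_A.
The leader's first-order condition 81 - 2q_A = 0 yields q_A = 81/2.
Then q_V = (90 - 2·(81/2))/4 = 9/4.

2.25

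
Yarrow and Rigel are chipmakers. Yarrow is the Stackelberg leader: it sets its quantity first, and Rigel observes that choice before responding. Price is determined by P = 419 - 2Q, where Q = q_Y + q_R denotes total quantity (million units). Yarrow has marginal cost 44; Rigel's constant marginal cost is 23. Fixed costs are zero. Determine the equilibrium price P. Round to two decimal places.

The follower Rigel best-responds to any q_Y: π_R = (419 - 2Q)q_R - 23q_R.
Follower FOC: 396 - 2q_Y - 4q_R = 0, so q_R(q_Y) = (396 - 2q_Y)/4.
The leader anticipates this reaction. Substituting into P = 419 - 2Q gives P = 221 - q_Y, so π_Y = (221 - q_Y)q_Y - 44q_Y.
The leader's first-order condition 177 - 2q_Y = 0 yields q_Y = 177/2.
Then q_R = (396 - 2·(177/2))/4 = 219/4.
Total output Q = 573/4, so price P = 419 - 2·(573/4) = 265/2.

132.50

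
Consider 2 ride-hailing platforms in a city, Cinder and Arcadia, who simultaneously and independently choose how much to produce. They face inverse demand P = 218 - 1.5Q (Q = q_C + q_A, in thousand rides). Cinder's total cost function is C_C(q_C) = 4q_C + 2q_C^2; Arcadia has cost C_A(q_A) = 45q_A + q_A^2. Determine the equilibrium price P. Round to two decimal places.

140.11

Cinder's profit: π_C = (218 - 1.5Q)q_C - (4q_C + 2q_C²). Setting ∂π_C/∂q_C = 0: 214 - 7q_C - (3/2)(q_A) = 0.
Arcadia's first-order condition: 173 - 5q_A - (3/2)(q_C) = 0.
So q_C = (214 - (3/2)q_A)/7 and q_A = (173 - (3/2)q_C)/5.
Solving the pair: q_C = 24.7481, q_A = 27.1756.
Total output Q = 51.9237, so price P = 218 - (3/2)·51.9237 = 140.1145.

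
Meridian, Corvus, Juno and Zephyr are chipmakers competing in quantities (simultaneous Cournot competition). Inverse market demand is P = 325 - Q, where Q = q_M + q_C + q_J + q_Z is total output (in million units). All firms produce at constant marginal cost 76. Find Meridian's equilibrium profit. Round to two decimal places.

2480.04

Each firm earns π_i = (325 - Q)q_i - 76q_i.
Setting ∂π_i/∂q_i = 0 with rivals' quantities fixed: 249 - 2q_i - Σ_{j≠i} q_j = 0.
With identical firms every q_j equals q_i, so Σ_{j≠i} q_j = 3q_i and 249 = 5q_i, giving q_i = 249/5.
Price P = 325 - 996/5 = 629/5.
Meridian's profit: (629/5 - 76)·(249/5) = 2480.0400.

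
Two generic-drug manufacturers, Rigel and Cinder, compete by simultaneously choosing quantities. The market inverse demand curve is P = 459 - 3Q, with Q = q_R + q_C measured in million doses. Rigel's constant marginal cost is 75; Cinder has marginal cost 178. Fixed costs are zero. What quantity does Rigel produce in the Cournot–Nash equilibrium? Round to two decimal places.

Rigel's profit: π_R = (459 - 3Q)q_R - (75q_R). Setting ∂π_R/∂q_R = 0: 384 - 6q_R - 3(q_C) = 0.
Cinder's profit: π_C = (459 - 3Q)q_C - (178q_C). Setting ∂π_C/∂q_C = 0: 281 - 6q_C - 3(q_R) = 0.
Best responses: q_R = (384 - 3q_C)/6, q_C = (281 - 3q_R)/6.
Solving the pair: q_R = 487/9, q_C = 178/9.

54.11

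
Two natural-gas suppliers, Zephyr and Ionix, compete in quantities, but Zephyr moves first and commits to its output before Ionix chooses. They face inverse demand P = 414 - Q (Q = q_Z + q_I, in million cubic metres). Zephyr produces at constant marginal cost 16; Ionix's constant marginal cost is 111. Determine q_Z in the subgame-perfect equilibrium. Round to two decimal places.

The follower Ionix best-responds to any q_Z: π_I = (414 - Q)q_I - 111q_I.
∂π_I/∂q_I = 303 - q_Z - 2q_I = 0 gives the reaction function q_I = (303 - q_Z)/2.
Zephyr substitutes q_I(q_Z) into its own profit: π_Z = q_Z(414 - q_Z - (303 - q_Z)/2) - 16q_Z = (525/2 - (1/2)q_Z)q_Z - 16q_Z.
Maximising: ∂π_Z/∂q_Z = 493/2 - q_Z = 0, giving q_Z = 493/2.
Then q_I = (303 - 493/2)/2 = 113/4.

246.50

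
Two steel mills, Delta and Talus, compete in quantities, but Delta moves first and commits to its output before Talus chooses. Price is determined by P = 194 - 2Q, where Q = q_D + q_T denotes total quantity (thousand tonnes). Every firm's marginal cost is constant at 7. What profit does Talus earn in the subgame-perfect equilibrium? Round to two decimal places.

1092.78

The follower Talus best-responds to any q_D: π_T = (194 - 2Q)q_T - 7q_T.
Follower FOC: 187 - 2q_D - 4q_T = 0, so q_T(q_D) = (187 - 2q_D)/4.
Delta substitutes q_T(q_D) into its own profit: π_D = q_D(194 - 2q_D - (187 - 2q_D)/2) - 7q_D = (201/2 - q_D)q_D - 7q_D.
Maximising: ∂π_D/∂q_D = 187/2 - 2q_D = 0, giving q_D = 187/4.
Then q_T = (187 - 2·(187/4))/4 = 187/8.
Price P = 194 - 2·(561/8) = 215/4.
Talus's profit: (215/4 - 7)·(187/8) = 1092.7813.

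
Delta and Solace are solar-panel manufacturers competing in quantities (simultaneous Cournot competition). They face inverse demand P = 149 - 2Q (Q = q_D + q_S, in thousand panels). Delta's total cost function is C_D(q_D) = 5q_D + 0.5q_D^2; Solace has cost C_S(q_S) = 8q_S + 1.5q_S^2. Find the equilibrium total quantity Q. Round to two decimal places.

Delta's profit: π_D = (149 - 2Q)q_D - (5q_D + (1/2)q_D²). Setting ∂π_D/∂q_D = 0: 144 - 5q_D - 2(q_S) = 0.
Solace's profit: π_S = (149 - 2Q)q_S - (8q_S + (3/2)q_S²). Setting ∂π_S/∂q_S = 0: 141 - 7q_S - 2(q_D) = 0.
Rearranging gives the reaction functions q_D = (144 - 2q_S)/5 and q_S = (141 - 2q_D)/7.
Solving the pair: q_D = 726/31, q_S = 417/31.
Total output Q = 726/31 + 417/31 = 1143/31.

36.87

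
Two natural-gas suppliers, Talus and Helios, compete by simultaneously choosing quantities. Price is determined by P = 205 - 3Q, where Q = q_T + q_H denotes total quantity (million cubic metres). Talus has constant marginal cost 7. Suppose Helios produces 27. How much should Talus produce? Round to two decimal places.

With the rival's output fixed at 27, Talus's profit is π_T = (205 - 3·27 - 3q_T)q_T - (7q_T) = (124 - 3q_T)q_T - (7q_T).
∂π_T/∂q_T = 117 - 6q_T = 0, so q_T = 39/2.

19.50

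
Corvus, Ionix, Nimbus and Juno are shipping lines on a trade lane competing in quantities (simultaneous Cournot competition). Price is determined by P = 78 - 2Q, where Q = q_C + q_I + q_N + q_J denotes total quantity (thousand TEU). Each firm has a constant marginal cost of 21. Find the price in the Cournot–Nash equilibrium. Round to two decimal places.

32.40

Each firm earns π_i = (78 - 2Q)q_i - 21q_i.
First-order condition (treating rivals' output as given): 57 - 4q_i - 2·Σ_{j≠i} q_j = 0.
By symmetry each firm produces the same amount; substituting Σ_{j≠i} q_j = 3q_i yields q_i = 57/10.
Total output Q = 114/5, so price P = 78 - 2·(114/5) = 162/5.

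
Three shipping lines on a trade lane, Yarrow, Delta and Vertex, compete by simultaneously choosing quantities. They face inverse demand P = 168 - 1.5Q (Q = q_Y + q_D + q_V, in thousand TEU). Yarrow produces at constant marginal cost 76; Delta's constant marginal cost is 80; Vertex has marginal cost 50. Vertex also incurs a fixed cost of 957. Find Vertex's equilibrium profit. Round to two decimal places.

304.50

Yarrow's profit: π_Y = (168 - 1.5Q)q_Y - (76q_Y). Setting ∂π_Y/∂q_Y = 0: 92 - 3q_Y - (3/2)(q_D + q_V) = 0.
Delta's profit: π_D = (168 - 1.5Q)q_D - (80q_D). Setting ∂π_D/∂q_D = 0: 88 - 3q_D - (3/2)(q_Y + q_V) = 0.
Vertex's first-order condition: 118 - 3q_V - (3/2)(q_Y + q_D) = 0.
Adding the 3 first-order conditions: 298 − 6Q = 0, so Q = 149/3.
Back-substituting: q_Y = (92 − 149/2)/(3/2) = 35/3, q_D = (88 − 149/2)/(3/2) = 9, q_V = (118 − 149/2)/(3/2) = 29.
Price P = 168 - (3/2)·(149/3) = 187/2.
Vertex's profit: (187/2 - 50)·29 - 957 = 609/2.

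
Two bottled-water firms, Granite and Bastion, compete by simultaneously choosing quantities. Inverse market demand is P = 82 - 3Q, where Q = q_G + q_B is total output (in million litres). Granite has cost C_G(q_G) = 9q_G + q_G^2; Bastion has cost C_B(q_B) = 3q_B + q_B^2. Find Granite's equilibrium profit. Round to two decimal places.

159.22

Granite's profit: π_G = (82 - 3Q)q_G - (9q_G + q_G²). Setting ∂π_G/∂q_G = 0: 73 - 8q_G - 3(q_B) = 0.
Bastion's first-order condition: 79 - 8q_B - 3(q_G) = 0.
Rearranging gives the reaction functions q_G = (73 - 3q_B)/8 and q_B = (79 - 3q_G)/8.
Substituting one into the other gives q_G = 347/55 and q_B = 413/55.
Price P = 82 - 3·(152/11) = 446/11.
Granite's profit: (446/11)·(347/55) - 9·(347/55) - (347/55)² = 159.2185.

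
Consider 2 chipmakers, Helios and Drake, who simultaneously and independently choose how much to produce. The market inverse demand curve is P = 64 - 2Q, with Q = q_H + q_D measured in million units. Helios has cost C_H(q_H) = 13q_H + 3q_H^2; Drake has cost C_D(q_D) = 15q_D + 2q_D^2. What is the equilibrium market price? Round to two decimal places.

45.63

Helios's profit: π_H = (64 - 2Q)q_H - (13q_H + 3q_H²). Setting ∂π_H/∂q_H = 0: 51 - 10q_H - 2(q_D) = 0.
Drake's first-order condition: 49 - 8q_D - 2(q_H) = 0.
Rearranging gives the reaction functions q_H = (51 - 2q_D)/10 and q_D = (49 - 2q_H)/8.
Substituting one into the other gives q_H = 155/38 and q_D = 97/19.
Total output Q = 349/38, so price P = 64 - 2·(349/38) = 867/19.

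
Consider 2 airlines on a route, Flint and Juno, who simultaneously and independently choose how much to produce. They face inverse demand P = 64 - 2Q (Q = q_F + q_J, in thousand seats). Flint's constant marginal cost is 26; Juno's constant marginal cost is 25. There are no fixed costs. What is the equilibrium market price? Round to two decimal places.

38.33

Flint's profit: π_F = (64 - 2Q)q_F - (26q_F). Setting ∂π_F/∂q_F = 0: 38 - 4q_F - 2(q_J) = 0.
Juno's profit: π_J = (64 - 2Q)q_J - (25q_J). Setting ∂π_J/∂q_J = 0: 39 - 4q_J - 2(q_F) = 0.
So q_F = (38 - 2q_J)/4 and q_J = (39 - 2q_F)/4.
Solving the pair: q_F = 37/6, q_J = 20/3.
Total output Q = 77/6, so price P = 64 - 2·(77/6) = 115/3.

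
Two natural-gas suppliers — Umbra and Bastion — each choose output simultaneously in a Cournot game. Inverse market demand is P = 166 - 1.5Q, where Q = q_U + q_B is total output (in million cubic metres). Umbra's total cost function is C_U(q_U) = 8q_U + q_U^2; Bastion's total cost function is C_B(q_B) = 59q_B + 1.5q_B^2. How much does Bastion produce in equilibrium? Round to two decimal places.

Umbra's profit: π_U = (166 - 1.5Q)q_U - (8q_U + q_U²). Setting ∂π_U/∂q_U = 0: 158 - 5q_U - (3/2)(q_B) = 0.
Bastion's first-order condition: 107 - 6q_B - (3/2)(q_U) = 0.
Rearranging gives the reaction functions q_U = (158 - (3/2)q_B)/5 and q_B = (107 - (3/2)q_U)/6.
Solving the pair: q_U = 1050/37, q_B = 1192/111.

10.74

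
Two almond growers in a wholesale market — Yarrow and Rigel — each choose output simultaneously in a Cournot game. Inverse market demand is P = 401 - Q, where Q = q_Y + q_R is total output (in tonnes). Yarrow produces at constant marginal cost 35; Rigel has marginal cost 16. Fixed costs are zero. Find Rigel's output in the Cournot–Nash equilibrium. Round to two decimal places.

Yarrow's profit: π_Y = (401 - Q)q_Y - (35q_Y). Setting ∂π_Y/∂q_Y = 0: 366 - 2q_Y - (q_R) = 0.
Rigel's profit: π_R = (401 - Q)q_R - (16q_R). Setting ∂π_R/∂q_R = 0: 385 - 2q_R - (q_Y) = 0.
So q_Y = (366 - q_R)/2 and q_R = (385 - q_Y)/2.
Substituting one into the other gives q_Y = 347/3 and q_R = 404/3.

134.67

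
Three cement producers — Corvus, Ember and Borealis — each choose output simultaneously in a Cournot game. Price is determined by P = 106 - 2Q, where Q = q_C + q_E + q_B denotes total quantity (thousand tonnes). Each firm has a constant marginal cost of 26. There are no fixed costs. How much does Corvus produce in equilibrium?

Each firm earns π_i = (106 - 2Q)q_i - 26q_i.
Setting ∂π_i/∂q_i = 0 with rivals' quantities fixed: 80 - 4q_i - 2·Σ_{j≠i} q_j = 0.
With identical firms every q_j equals q_i, so Σ_{j≠i} q_j = 2q_i and 80 = 8q_i, giving q_i = 10.

10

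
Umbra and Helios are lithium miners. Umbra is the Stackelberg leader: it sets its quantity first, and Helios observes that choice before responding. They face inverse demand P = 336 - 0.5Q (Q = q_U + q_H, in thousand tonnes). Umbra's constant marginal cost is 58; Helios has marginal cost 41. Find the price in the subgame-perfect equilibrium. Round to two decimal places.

123.25

The follower Helios best-responds to any q_U: π_H = (336 - 0.5Q)q_H - 41q_H.
Follower FOC: 295 - (1/2)q_U - q_H = 0, so q_H(q_U) = (295 - (1/2)q_U).
Umbra substitutes q_H(q_U) into its own profit: π_U = q_U(336 - (1/2)q_U - (295 - (1/2)q_U)/2) - 58q_U = (377/2 - (1/4)q_U)q_U - 58q_U.
Leader FOC: 261/2 - (1/2)q_U = 0, so q_U = 261.
Then q_H = (295 - (1/2)·261) = 329/2.
Total output Q = 851/2, so price P = 336 - (1/2)·(851/2) = 493/4.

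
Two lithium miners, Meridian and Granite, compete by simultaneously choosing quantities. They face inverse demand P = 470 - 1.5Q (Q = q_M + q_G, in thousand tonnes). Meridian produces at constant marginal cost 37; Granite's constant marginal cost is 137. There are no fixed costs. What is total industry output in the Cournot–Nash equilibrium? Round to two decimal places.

Meridian's profit: π_M = (470 - 1.5Q)q_M - (37q_M). Setting ∂π_M/∂q_M = 0: 433 - 3q_M - (3/2)(q_G) = 0.
Granite's profit: π_G = (470 - 1.5Q)q_G - (137q_G). Setting ∂π_G/∂q_G = 0: 333 - 3q_G - (3/2)(q_M) = 0.
Rearranging gives the reaction functions q_M = (433 - (3/2)q_G)/3 and q_G = (333 - (3/2)q_M)/3.
Solving the pair: q_M = 1066/9, q_G = 466/9.
Total output Q = 1066/9 + 466/9 = 1532/9.

170.22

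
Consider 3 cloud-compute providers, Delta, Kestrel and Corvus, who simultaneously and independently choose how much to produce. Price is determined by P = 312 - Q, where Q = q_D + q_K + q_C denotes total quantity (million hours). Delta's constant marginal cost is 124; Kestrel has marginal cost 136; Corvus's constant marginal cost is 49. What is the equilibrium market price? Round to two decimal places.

Delta's profit: π_D = (312 - Q)q_D - (124q_D). Setting ∂π_D/∂q_D = 0: 188 - 2q_D - (q_K + q_C) = 0.
Kestrel's first-order condition: 176 - 2q_K - (q_D + q_C) = 0.
Corvus's first-order condition: 263 - 2q_C - (q_D + q_K) = 0.
Summing all 3 equations gives 627 − 4Q = 0, hence Q = 627/4.
Back-substituting: q_D = (188 − 627/4) = 125/4, q_K = (176 − 627/4) = 77/4, q_C = (263 − 627/4) = 425/4.
Total output Q = 627/4, so price P = 312 - 627/4 = 621/4.

155.25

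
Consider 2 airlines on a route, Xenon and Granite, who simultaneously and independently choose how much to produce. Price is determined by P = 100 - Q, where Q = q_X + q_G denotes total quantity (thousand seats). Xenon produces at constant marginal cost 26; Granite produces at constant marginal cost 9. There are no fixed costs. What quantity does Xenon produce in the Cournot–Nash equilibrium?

19

Xenon's profit: π_X = (100 - Q)q_X - (26q_X). Setting ∂π_X/∂q_X = 0: 74 - 2q_X - (q_G) = 0.
Granite's profit: π_G = (100 - Q)q_G - (9q_G). Setting ∂π_G/∂q_G = 0: 91 - 2q_G - (q_X) = 0.
Rearranging gives the reaction functions q_X = (74 - q_G)/2 and q_G = (91 - q_X)/2.
Solving the pair: q_X = 19, q_G = 36.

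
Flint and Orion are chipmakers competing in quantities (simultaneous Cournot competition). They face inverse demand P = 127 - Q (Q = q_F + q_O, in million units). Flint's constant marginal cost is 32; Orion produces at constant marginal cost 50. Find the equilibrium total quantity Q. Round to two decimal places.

Flint's profit: π_F = (127 - Q)q_F - (32q_F). Setting ∂π_F/∂q_F = 0: 95 - 2q_F - (q_O) = 0.
Orion's first-order condition: 77 - 2q_O - (q_F) = 0.
So q_F = (95 - q_O)/2 and q_O = (77 - q_F)/2.
Solving the pair: q_F = 113/3, q_O = 59/3.
Total output Q = 113/3 + 59/3 = 172/3.

57.33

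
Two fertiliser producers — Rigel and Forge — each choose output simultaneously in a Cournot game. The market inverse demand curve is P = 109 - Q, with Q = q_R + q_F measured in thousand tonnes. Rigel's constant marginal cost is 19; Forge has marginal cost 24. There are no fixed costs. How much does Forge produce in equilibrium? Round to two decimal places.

26.67

Rigel's profit: π_R = (109 - Q)q_R - (19q_R). Setting ∂π_R/∂q_R = 0: 90 - 2q_R - (q_F) = 0.
Forge's first-order condition: 85 - 2q_F - (q_R) = 0.
Rearranging gives the reaction functions q_R = (90 - q_F)/2 and q_F = (85 - q_R)/2.
Substituting one into the other gives q_R = 95/3 and q_F = 80/3.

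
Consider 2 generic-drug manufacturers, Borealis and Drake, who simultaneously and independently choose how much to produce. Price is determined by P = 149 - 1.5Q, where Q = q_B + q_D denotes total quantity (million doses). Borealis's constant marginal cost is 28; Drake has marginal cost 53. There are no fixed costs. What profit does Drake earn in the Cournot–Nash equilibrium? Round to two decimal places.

Borealis's profit: π_B = (149 - 1.5Q)q_B - (28q_B). Setting ∂π_B/∂q_B = 0: 121 - 3q_B - (3/2)(q_D) = 0.
Drake's profit: π_D = (149 - 1.5Q)q_D - (53q_D). Setting ∂π_D/∂q_D = 0: 96 - 3q_D - (3/2)(q_B) = 0.
So q_B = (121 - (3/2)q_D)/3 and q_D = (96 - (3/2)q_B)/3.
Solving the pair: q_B = 292/9, q_D = 142/9.
Price P = 149 - (3/2)·(434/9) = 230/3.
Drake's profit: (230/3 - 53)·(142/9) = 373.4074.

373.41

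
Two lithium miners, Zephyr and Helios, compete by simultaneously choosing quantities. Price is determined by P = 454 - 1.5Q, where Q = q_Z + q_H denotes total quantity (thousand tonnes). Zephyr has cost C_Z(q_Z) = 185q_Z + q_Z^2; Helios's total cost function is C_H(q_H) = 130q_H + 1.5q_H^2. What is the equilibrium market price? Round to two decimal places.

Zephyr's profit: π_Z = (454 - 1.5Q)q_Z - (185q_Z + q_Z²). Setting ∂π_Z/∂q_Z = 0: 269 - 5q_Z - (3/2)(q_H) = 0.
Helios's first-order condition: 324 - 6q_H - (3/2)(q_Z) = 0.
Best responses: q_Z = (269 - (3/2)q_H)/5, q_H = (324 - (3/2)q_Z)/6.
Solving the pair: q_Z = 1504/37, q_H = 1622/37.
Total output Q = 84.4865, so price P = 454 - (3/2)·84.4865 = 327.2703.

327.27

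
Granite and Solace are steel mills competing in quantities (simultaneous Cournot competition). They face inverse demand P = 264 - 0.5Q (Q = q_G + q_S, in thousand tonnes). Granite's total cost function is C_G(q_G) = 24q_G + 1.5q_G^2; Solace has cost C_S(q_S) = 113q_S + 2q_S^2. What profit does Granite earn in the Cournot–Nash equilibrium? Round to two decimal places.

6483.58

Granite's profit: π_G = (264 - 0.5Q)q_G - (24q_G + (3/2)q_G²). Setting ∂π_G/∂q_G = 0: 240 - 4q_G - (1/2)(q_S) = 0.
Solace's profit: π_S = (264 - 0.5Q)q_S - (113q_S + 2q_S²). Setting ∂π_S/∂q_S = 0: 151 - 5q_S - (1/2)(q_G) = 0.
Rearranging gives the reaction functions q_G = (240 - (1/2)q_S)/4 and q_S = (151 - (1/2)q_G)/5.
Substituting one into the other gives q_G = 56.9367 and q_S = 1936/79.
Price P = 264 - (1/2)·81.4430 = 223.2785.
Granite's profit: 223.2785·56.9367 - 24·56.9367 - (3/2)·56.9367² = 6483.5776.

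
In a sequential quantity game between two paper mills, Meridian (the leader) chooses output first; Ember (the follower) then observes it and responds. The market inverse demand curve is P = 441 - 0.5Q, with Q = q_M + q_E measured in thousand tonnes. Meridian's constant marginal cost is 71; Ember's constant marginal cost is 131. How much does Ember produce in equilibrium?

The follower Ember best-responds to any q_M: π_E = (441 - 0.5Q)q_E - 131q_E.
Follower FOC: 310 - (1/2)q_M - q_E = 0, so q_E(q_M) = (310 - (1/2)q_M).
Meridian substitutes q_E(q_M) into its own profit: π_M = q_M(441 - (1/2)q_M - (310 - (1/2)q_M)/2) - 71q_M = (286 - (1/4)q_M)q_M - 71q_M.
Maximising: ∂π_M/∂q_M = 215 - (1/2)q_M = 0, giving q_M = 430.
Then q_E = (310 - (1/2)·430) = 95.

95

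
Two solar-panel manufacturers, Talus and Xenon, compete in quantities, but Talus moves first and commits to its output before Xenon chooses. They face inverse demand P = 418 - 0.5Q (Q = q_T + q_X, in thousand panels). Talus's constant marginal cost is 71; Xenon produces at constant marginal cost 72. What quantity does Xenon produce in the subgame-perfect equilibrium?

The follower Xenon best-responds to any q_T: π_X = (418 - 0.5Q)q_X - 72q_X.
∂π_X/∂q_X = 346 - (1/2)q_T - q_X = 0 gives the reaction function q_X = (346 - (1/2)q_T).
Talus substitutes q_X(q_T) into its own profit: π_T = q_T(418 - (1/2)q_T - (346 - (1/2)q_T)/2) - 71q_T = (245 - (1/4)q_T)q_T - 71q_T.
Leader FOC: 174 - (1/2)q_T = 0, so q_T = 348.
Then q_X = (346 - (1/2)·348) = 172.

172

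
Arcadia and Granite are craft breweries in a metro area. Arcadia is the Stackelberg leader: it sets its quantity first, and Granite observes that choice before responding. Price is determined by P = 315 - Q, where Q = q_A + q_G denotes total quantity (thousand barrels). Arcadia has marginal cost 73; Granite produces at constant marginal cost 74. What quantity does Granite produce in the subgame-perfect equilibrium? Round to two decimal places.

59.75

The follower Granite best-responds to any q_A: π_G = (315 - Q)q_G - 74q_G.
Follower FOC: 241 - q_A - 2q_G = 0, so q_G(q_A) = (241 - q_A)/2.
The leader anticipates this reaction. Substituting into P = 315 - Q gives P = 389/2 - (1/2)q_A, so π_A = (389/2 - (1/2)q_A)q_A - 73q_A.
The leader's first-order condition 243/2 - q_A = 0 yields q_A = 243/2.
Then q_G = (241 - 243/2)/2 = 239/4.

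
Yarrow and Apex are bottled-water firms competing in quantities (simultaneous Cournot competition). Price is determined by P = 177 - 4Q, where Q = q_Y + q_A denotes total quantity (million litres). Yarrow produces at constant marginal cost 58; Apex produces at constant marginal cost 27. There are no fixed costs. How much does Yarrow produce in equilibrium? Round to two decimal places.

7.33

Yarrow's profit: π_Y = (177 - 4Q)q_Y - (58q_Y). Setting ∂π_Y/∂q_Y = 0: 119 - 8q_Y - 4(q_A) = 0.
Apex's first-order condition: 150 - 8q_A - 4(q_Y) = 0.
Rearranging gives the reaction functions q_Y = (119 - 4q_A)/8 and q_A = (150 - 4q_Y)/8.
Solving the pair: q_Y = 22/3, q_A = 181/12.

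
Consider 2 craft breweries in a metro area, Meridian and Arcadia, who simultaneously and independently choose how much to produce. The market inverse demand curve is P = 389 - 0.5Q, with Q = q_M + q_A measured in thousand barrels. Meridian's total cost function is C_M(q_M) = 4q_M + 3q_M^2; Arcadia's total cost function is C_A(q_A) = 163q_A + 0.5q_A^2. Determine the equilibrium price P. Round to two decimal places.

Meridian's profit: π_M = (389 - 0.5Q)q_M - (4q_M + 3q_M²). Setting ∂π_M/∂q_M = 0: 385 - 7q_M - (1/2)(q_A) = 0.
Arcadia's first-order condition: 226 - 2q_A - (1/2)(q_M) = 0.
So q_M = (385 - (1/2)q_A)/7 and q_A = (226 - (1/2)q_M)/2.
Solving the pair: q_M = 47.7818, q_A = 101.0545.
Total output Q = 148.8364, so price P = 389 - (1/2)·148.8364 = 314.5818.

314.58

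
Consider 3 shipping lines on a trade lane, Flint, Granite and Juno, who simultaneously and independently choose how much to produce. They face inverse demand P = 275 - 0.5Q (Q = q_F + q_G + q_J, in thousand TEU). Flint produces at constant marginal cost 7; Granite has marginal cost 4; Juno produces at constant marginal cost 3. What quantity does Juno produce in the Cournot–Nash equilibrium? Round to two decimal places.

138.50

Flint's profit: π_F = (275 - 0.5Q)q_F - (7q_F). Setting ∂π_F/∂q_F = 0: 268 - q_F - (1/2)(q_G + q_J) = 0.
Granite's profit: π_G = (275 - 0.5Q)q_G - (4q_G). Setting ∂π_G/∂q_G = 0: 271 - q_G - (1/2)(q_F + q_J) = 0.
Juno's first-order condition: 272 - q_J - (1/2)(q_F + q_G) = 0.
Adding the 3 conditions: 811 − Q − Q = 0, i.e. Q = 811/2.
Back-substituting: q_F = (268 − 811/4)/(1/2) = 261/2, q_G = (271 − 811/4)/(1/2) = 273/2, q_J = (272 − 811/4)/(1/2) = 277/2.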